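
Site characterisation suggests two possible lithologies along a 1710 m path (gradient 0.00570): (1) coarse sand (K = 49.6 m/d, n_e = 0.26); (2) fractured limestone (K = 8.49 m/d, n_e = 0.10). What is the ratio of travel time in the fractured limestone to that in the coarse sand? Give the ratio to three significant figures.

2.25

Unit 1 (coarse sand): v = 49.6×0.0057/0.26 = 1.087 m/d, t = 1710/1.087 = 1573 d
Unit 2 (fractured limestone): v = 8.49×0.0057/0.10 = 0.4839 m/d, t = 1710/0.4839 = 3534 d
t(fractured limestone) / t(coarse sand) = 3534/1573 = 2.25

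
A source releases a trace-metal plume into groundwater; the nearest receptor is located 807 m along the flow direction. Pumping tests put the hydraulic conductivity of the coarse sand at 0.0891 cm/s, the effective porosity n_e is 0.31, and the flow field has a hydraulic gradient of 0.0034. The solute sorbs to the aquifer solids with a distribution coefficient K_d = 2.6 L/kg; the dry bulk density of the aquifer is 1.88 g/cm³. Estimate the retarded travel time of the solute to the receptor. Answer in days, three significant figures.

16000 days

K = 0.0891 cm/s × 864 = 76.98 m/d
q = Ki = 76.98 × 0.0034 = 0.2617 m/d
v = Ki/n = 76.98·0.0034/0.31 = 0.8443 m/d
Retardation R = 1 + ρ_b·K_d/n = 1 + 1.88×2.6/0.31 = 16.77
Contaminant velocity v_c = v/R = 0.8443/16.77 = 0.05035 m/d
t = L/v_c = 807/0.05035 = 16030 d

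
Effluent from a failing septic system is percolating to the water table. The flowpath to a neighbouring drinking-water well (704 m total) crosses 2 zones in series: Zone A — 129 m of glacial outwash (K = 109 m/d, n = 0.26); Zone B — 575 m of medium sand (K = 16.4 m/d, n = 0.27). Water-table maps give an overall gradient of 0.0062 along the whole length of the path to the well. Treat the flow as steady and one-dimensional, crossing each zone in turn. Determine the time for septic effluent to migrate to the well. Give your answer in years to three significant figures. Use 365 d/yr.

4.30 years

Continuity: the same q passes through each zone, so ΔH = q·Σ(L_j/K_j) — the zones act as resistances in series.
Σ(L/K) = 129/109 + 575/16.4 = 1.183 + 35.06 = 36.24 d
K_eq = L_total / Σ(L/K) = 704 / 36.24 = 19.42 m/d
q = K_eq · i = 19.42 × 0.0062 = 0.1204 m/d (same in every zone)
Zone A: v = q/n = 0.1204/0.26 = 0.4632 m/d → t_A = 129/0.4632 = 278.5 d
Zone B: v = q/n = 0.1204/0.27 = 0.4460 m/d → t_B = 575/0.4460 = 1289 d
Total t = 278.5 + 1289 = 1568 d
   = 1568 / 365 = 4.30 yr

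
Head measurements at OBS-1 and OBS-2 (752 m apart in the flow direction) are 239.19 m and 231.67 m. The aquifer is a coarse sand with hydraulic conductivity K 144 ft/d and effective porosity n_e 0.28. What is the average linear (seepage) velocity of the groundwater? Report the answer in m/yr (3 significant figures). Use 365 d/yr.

572 m/yr

Hydraulic gradient i = (239.19 − 231.67) / 752 = 7.52 / 752 = 0.01000
K = 144 ft/d × 0.3048 = 43.89 m/d
Specific discharge q = 43.89 × 0.01000 = 0.4389 m/d
v_s = q/n_e = 0.4389/0.28 = 1.568 m/d
   = 1.568 × 365 = 572 m/yr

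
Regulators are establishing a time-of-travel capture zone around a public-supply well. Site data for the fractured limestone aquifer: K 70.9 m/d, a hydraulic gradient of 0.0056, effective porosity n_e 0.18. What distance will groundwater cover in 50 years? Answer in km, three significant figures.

Darcy flux q = K·i = 70.9 × 0.0056 = 0.3970 m/d
v = Ki/n = 70.9·0.0056/0.18 = 2.206 m/d
T = 50 yr × 365 = 18250 d
L = v × T = 2.206 × 18250 = 40260 m
   = 40.3 km

40.3 km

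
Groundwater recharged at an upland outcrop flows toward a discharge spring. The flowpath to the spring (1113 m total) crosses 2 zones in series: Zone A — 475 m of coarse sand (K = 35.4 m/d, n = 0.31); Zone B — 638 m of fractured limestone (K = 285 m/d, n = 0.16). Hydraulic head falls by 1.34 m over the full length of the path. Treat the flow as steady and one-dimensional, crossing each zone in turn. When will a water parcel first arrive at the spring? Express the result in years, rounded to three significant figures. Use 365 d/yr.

7.98 years

Continuity: the same q passes through each zone, so ΔH = q·Σ(L_j/K_j) — the zones act as resistances in series.
Σ(L/K) = 475/35.4 + 638/285 = 13.42 + 2.239 = 15.66 d
q = ΔH / Σ(L/K) = 1.34 / 15.66 = 0.08559 m/d (same in every zone)
Zone A: v = q/n = 0.08559/0.31 = 0.2761 m/d → t_A = 475/0.2761 = 1720 d
Zone B: v = q/n = 0.08559/0.16 = 0.5349 m/d → t_B = 638/0.5349 = 1193 d
Total t = 1720 + 1193 = 2913 d
   = 2913 / 365 = 7.98 yr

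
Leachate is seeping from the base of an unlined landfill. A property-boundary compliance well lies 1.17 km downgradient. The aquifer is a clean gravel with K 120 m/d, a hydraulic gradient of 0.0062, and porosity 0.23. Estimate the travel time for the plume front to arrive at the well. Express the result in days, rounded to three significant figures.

Specific discharge q = 120 × 0.0062 = 0.7440 m/d
v_s = q/n_e = 0.7440/0.23 = 3.235 m/d
L = 1.17 km = 1170 m
t = L / v = 1170 / 3.235 = 361.7 d

362 days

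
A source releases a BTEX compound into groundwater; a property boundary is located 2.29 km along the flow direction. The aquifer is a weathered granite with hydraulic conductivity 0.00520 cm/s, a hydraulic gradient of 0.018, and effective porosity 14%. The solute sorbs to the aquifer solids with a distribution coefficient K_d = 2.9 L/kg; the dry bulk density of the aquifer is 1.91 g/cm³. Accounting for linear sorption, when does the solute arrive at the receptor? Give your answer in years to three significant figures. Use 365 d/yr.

K = 0.00520 cm/s × 864 = 4.493 m/d
Specific discharge q = 4.493 × 0.018 = 0.08087 m/d
v = Ki/n = 4.493·0.018/0.14 = 0.5776 m/d
Retardation R = 1 + ρ_b·K_d/n = 1 + 1.91×2.9/0.14 = 40.56
Contaminant velocity v_c = v/R = 0.5776/40.56 = 0.01424 m/d
L = 2.29 km = 2290 m
t = L/v_c = 2290/0.01424 = 160800 d
   = 160800/365 = 441 yr

441 years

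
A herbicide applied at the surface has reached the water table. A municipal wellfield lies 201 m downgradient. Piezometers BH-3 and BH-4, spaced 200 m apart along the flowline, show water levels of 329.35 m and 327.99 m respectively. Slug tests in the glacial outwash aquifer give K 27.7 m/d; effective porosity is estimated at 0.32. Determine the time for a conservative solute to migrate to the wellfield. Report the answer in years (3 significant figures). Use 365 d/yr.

Hydraulic gradient i = (329.35 − 327.99) / 200 = 1.36 / 200 = 0.006800
Specific discharge q = 27.7 × 0.006800 = 0.1884 m/d
v = Ki/n = 27.7·0.006800/0.32 = 0.5886 m/d
t = L / v = 201 / 0.5886 = 341.5 d
   = 341.5 / 365 = 0.936 yr

0.936 years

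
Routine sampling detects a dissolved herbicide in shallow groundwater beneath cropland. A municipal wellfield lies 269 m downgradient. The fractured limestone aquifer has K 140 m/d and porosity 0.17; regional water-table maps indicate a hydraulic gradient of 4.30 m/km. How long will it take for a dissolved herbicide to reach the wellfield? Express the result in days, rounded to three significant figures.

q = Ki = 140 × 0.0043 = 0.6020 m/d
Average linear velocity = 0.6020 / 0.17 = 3.541 m/d
t = L / v = 269 / 3.541 = 75.96 d

76.0 days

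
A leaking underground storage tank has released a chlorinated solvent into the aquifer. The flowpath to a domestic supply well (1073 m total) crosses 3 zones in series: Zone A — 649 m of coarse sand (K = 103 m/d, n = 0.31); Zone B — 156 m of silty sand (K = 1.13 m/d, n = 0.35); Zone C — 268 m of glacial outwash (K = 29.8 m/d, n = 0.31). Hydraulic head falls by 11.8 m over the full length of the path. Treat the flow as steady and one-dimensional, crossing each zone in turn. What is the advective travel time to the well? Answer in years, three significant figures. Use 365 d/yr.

Continuity: the same q passes through each zone, so ΔH = q·Σ(L_j/K_j) — the zones act as resistances in series.
Σ(L/K) = 649/103 + 156/1.13 + 268/29.8 = 6.301 + 138.1 + 8.993 = 153.3 d
q = ΔH / Σ(L/K) = 11.8 / 153.3 = 0.07695 m/d (same in every zone)
Zone A: v = q/n = 0.07695/0.31 = 0.2482 m/d → t_A = 649/0.2482 = 2615 d
Zone B: v = q/n = 0.07695/0.35 = 0.2199 m/d → t_B = 156/0.2199 = 709.6 d
Zone C: v = q/n = 0.07695/0.31 = 0.2482 m/d → t_C = 268/0.2482 = 1080 d
Total t = 2615 + 709.6 + 1080 = 4404 d
   = 4404 / 365 = 12.1 yr

12.1 years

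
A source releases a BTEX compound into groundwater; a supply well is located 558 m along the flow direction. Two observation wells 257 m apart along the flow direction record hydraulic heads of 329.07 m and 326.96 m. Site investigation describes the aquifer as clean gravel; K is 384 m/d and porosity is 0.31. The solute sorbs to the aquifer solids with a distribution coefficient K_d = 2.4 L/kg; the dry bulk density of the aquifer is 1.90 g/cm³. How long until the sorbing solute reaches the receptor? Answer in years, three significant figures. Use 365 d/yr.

2.36 years

Hydraulic gradient i = (329.07 − 326.96) / 257 = 2.11 / 257 = 0.008210
Darcy flux q = K·i = 384 × 0.008210 = 3.153 m/d
Seepage velocity v = q / n = 3.153 / 0.31 = 10.17 m/d
Retardation R = 1 + ρ_b·K_d/n = 1 + 1.90×2.4/0.31 = 15.71
Contaminant velocity v_c = v/R = 10.17/15.71 = 0.6474 m/d
t = L/v_c = 558/0.6474 = 862.0 d
   = 862.0/365 = 2.36 yr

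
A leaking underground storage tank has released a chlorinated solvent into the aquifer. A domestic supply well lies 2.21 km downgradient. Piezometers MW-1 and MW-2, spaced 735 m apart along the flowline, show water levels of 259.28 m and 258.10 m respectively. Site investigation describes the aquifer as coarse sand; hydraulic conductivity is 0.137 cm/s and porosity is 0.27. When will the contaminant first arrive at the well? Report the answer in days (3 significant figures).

3140 days

Hydraulic gradient i = (259.28 − 258.10) / 735 = 1.18 / 735 = 0.001605
K = 0.137 cm/s × 864 = 118.4 m/d
Specific discharge q = 118.4 × 0.001605 = 0.1900 m/d
Average linear velocity = 0.1900 / 0.27 = 0.7038 m/d
L = 2.21 km = 2210 m
t = L / v = 2210 / 0.7038 = 3140 d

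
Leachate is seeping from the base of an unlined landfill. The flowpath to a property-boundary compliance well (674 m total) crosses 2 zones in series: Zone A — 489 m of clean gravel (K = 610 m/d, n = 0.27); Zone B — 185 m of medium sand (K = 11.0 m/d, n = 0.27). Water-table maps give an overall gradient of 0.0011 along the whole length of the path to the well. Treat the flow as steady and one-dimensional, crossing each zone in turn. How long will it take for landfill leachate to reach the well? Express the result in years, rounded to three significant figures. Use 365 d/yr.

11.8 years

Continuity: the same q passes through each zone, so ΔH = q·Σ(L_j/K_j) — the zones act as resistances in series.
Σ(L/K) = 489/610 + 185/11.0 = 0.8016 + 16.82 = 17.62 d
K_eq = L_total / Σ(L/K) = 674 / 17.62 = 38.25 m/d
q = K_eq · i = 38.25 × 0.0011 = 0.04208 m/d (same in every zone)
Zone A: v = q/n = 0.04208/0.27 = 0.1558 m/d → t_A = 489/0.1558 = 3138 d
Zone B: v = q/n = 0.04208/0.27 = 0.1558 m/d → t_B = 185/0.1558 = 1187 d
Total t = 3138 + 1187 = 4325 d
   = 4325 / 365 = 11.8 yr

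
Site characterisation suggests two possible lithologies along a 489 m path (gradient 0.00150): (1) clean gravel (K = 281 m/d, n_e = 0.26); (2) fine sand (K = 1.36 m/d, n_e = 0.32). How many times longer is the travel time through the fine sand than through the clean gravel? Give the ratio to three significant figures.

Unit 1 (clean gravel): v = 281×0.0015/0.26 = 1.621 m/d, t = 489/1.621 = 301.6 d
Unit 2 (fine sand): v = 1.36×0.0015/0.32 = 0.006375 m/d, t = 489/0.006375 = 76710 d
t(fine sand) / t(clean gravel) = 76710/301.6 = 254

254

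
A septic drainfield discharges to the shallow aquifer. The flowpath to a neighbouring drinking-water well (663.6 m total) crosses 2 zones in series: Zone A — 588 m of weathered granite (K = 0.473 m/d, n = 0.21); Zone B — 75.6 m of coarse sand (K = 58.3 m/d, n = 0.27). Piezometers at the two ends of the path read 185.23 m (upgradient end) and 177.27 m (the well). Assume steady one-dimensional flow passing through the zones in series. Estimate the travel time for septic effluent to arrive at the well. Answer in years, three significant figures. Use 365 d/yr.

61.6 years

Total head drop ΔH = 185.23 − 177.27 = 7.96 m
Continuity: the same q passes through each zone, so ΔH = q·Σ(L_j/K_j) — the zones act as resistances in series.
Σ(L/K) = 588/0.473 + 75.6/58.3 = 1243 + 1.297 = 1244 d
q = ΔH / Σ(L/K) = 7.96 / 1244 = 0.006397 m/d (same in every zone)
Zone A: v = q/n = 0.006397/0.21 = 0.03046 m/d → t_A = 588/0.03046 = 19300 d
Zone B: v = q/n = 0.006397/0.27 = 0.02369 m/d → t_B = 75.6/0.02369 = 3191 d
Total t = 19300 + 3191 = 22500 d
   = 22500 / 365 = 61.6 yr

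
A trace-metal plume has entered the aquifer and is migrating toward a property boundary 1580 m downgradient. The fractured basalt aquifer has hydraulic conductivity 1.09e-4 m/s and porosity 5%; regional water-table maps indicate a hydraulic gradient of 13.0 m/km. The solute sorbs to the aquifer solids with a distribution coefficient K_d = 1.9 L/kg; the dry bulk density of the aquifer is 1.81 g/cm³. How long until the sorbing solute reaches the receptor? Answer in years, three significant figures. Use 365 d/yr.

K = 1.09e-4 m/s × 86400 s/d = 9.418 m/d
Darcy flux q = K·i = 9.418 × 0.013 = 0.1224 m/d
Average linear velocity = 0.1224 / 0.05 = 2.449 m/d
Retardation R = 1 + ρ_b·K_d/n = 1 + 1.81×1.9/0.05 = 69.78
Contaminant velocity v_c = v/R = 2.449/69.78 = 0.03509 m/d
t = L/v_c = 1580/0.03509 = 45030 d
   = 45030/365 = 123 yr

123 years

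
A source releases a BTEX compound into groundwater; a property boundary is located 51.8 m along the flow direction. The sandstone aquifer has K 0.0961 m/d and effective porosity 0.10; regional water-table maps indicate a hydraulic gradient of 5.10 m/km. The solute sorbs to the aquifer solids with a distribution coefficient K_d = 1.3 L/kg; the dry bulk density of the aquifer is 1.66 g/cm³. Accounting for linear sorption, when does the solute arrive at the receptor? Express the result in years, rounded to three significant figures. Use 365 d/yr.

Specific discharge q = 0.0961 × 0.0051 = 4.901e-4 m/d
v = Ki/n = 0.0961·0.0051/0.10 = 0.004901 m/d
Retardation R = 1 + ρ_b·K_d/n = 1 + 1.66×1.3/0.10 = 22.58
Contaminant velocity v_c = v/R = 0.004901/22.58 = 2.171e-4 m/d
t = L/v_c = 51.8/2.171e-4 = 238600 d
   = 238600/365 = 654 yr

654 years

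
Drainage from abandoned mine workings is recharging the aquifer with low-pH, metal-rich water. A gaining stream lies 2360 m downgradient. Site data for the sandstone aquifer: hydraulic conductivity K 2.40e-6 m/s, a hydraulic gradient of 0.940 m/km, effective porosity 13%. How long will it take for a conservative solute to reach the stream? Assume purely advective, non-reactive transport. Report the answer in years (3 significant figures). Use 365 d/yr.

4310 years

K = 2.40e-6 m/s × 86400 s/d = 0.2074 m/d
Specific discharge q = 0.2074 × 9.4e-4 = 1.949e-4 m/d
v_s = q/n_e = 1.949e-4/0.13 = 0.001499 m/d
t = L / v = 2360 / 0.001499 = 1.574e6 d
   = 1.574e6 / 365 = 4310 yr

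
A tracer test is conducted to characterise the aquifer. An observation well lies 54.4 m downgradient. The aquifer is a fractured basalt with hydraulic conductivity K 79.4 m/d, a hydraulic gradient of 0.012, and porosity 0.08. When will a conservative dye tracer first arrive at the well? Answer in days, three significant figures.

4.57 days

Specific discharge q = 79.4 × 0.012 = 0.9528 m/d
v = Ki/n = 79.4·0.012/0.08 = 11.91 m/d
t = L / v = 54.4 / 11.91 = 4.568 d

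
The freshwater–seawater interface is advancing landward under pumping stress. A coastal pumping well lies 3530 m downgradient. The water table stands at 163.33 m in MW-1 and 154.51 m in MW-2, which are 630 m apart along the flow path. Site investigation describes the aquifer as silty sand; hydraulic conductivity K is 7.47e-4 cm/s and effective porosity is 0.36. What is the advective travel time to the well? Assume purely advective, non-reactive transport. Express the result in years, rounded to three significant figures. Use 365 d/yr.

Hydraulic gradient i = (163.33 − 154.51) / 630 = 8.82 / 630 = 0.01400
K = 7.47e-4 cm/s × 864 = 0.6454 m/d
q = Ki = 0.6454 × 0.01400 = 0.009036 m/d
Seepage velocity v = q / n = 0.009036 / 0.36 = 0.02510 m/d
t = L / v = 3530 / 0.02510 = 140600 d
   = 140600 / 365 = 385 yr

385 years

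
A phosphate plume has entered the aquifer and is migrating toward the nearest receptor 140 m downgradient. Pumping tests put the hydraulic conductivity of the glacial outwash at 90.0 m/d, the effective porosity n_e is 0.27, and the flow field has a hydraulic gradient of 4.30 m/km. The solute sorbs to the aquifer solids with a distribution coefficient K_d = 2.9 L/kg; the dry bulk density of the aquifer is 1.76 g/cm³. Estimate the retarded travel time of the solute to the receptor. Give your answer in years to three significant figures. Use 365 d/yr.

q = Ki = 90.0 × 0.0043 = 0.3870 m/d
v = Ki/n = 90.0·0.0043/0.27 = 1.433 m/d
Retardation R = 1 + ρ_b·K_d/n = 1 + 1.76×2.9/0.27 = 19.90
Contaminant velocity v_c = v/R = 1.433/19.90 = 0.07201 m/d
t = L/v_c = 140/0.07201 = 1944 d
   = 1944/365 = 5.33 yr

5.33 years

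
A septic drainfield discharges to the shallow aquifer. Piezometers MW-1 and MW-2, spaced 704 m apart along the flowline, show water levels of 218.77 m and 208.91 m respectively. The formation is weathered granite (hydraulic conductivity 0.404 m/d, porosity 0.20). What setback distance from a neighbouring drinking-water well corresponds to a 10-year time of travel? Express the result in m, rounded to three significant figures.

Hydraulic gradient i = (218.77 − 208.91) / 704 = 9.86 / 704 = 0.01401
Specific discharge q = 0.404 × 0.01401 = 0.005658 m/d
v = Ki/n = 0.404·0.01401/0.20 = 0.02829 m/d
T = 10 yr × 365 = 3650 d
L = v × T = 0.02829 × 3650 = 103.3 m

103 m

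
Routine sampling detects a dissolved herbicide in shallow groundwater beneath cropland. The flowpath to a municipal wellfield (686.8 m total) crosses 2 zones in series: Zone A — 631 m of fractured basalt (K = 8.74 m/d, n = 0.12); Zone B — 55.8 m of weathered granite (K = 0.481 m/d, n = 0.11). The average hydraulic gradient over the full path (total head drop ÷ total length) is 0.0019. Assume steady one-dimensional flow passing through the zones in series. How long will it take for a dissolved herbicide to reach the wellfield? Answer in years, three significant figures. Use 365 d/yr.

32.3 years

Steady 1-D flow in series ⇒ the Darcy flux q is identical in every zone and the zone head losses add (resistances L/K in series).
Σ(L/K) = 631/8.74 + 55.8/0.481 = 72.20 + 116.0 = 188.2 d
K_eq = L_total / Σ(L/K) = 686.8 / 188.2 = 3.649 m/d
q = K_eq · i = 3.649 × 0.0019 = 0.006933 m/d (same in every zone)
Zone A: v = q/n = 0.006933/0.12 = 0.05778 m/d → t_A = 631/0.05778 = 10920 d
Zone B: v = q/n = 0.006933/0.11 = 0.06303 m/d → t_B = 55.8/0.06303 = 885.3 d
Total t = 10920 + 885.3 = 11810 d
   = 11810 / 365 = 32.3 yr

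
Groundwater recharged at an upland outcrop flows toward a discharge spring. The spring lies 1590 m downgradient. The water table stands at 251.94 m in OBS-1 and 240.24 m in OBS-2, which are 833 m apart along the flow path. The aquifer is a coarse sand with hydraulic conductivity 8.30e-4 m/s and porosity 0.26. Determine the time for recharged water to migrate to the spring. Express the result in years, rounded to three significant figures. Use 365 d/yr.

Hydraulic gradient i = (251.94 − 240.24) / 833 = 11.70 / 833 = 0.01405
K = 8.30e-4 m/s × 86400 s/d = 71.71 m/d
Specific discharge q = 71.71 × 0.01405 = 1.007 m/d
Average linear velocity = 1.007 / 0.26 = 3.874 m/d
t = L / v = 1590 / 3.874 = 410.4 d
   = 410.4 / 365 = 1.12 yr

1.12 years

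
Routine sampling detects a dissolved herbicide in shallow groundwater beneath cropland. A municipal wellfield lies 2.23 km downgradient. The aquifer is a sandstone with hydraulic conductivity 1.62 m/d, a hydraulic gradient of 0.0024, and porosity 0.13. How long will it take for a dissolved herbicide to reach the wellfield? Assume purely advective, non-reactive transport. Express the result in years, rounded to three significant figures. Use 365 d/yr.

204 years

Specific discharge q = 1.62 × 0.0024 = 0.003888 m/d
Average linear velocity = 0.003888 / 0.13 = 0.02991 m/d
L = 2.23 km = 2230 m
t = L / v = 2230 / 0.02991 = 74560 d
   = 74560 / 365 = 204 yr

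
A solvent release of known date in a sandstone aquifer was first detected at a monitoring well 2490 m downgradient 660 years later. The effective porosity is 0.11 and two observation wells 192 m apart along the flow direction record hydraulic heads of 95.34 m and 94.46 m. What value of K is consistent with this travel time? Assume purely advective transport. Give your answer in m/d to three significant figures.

0.248 m/d

Hydraulic gradient i = (95.34 − 94.46) / 192 = 0.88 / 192 = 0.004583
t = 660 years = 240900 d
v = L / t = 2490 / 240900 = 0.01034 m/d
K = v · n / i = 0.01034 × 0.11 / 0.004583 = 0.248 m/d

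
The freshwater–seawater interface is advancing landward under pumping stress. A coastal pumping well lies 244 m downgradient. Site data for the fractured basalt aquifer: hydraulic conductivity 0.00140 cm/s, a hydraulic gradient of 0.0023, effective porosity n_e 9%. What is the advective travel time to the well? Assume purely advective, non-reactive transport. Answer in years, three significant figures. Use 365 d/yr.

K = 0.00140 cm/s × 864 = 1.210 m/d
q = Ki = 1.210 × 0.0023 = 0.002782 m/d
v_s = q/n_e = 0.002782/0.09 = 0.03091 m/d
t = L / v = 244 / 0.03091 = 7893 d
   = 7893 / 365 = 21.6 yr

21.6 years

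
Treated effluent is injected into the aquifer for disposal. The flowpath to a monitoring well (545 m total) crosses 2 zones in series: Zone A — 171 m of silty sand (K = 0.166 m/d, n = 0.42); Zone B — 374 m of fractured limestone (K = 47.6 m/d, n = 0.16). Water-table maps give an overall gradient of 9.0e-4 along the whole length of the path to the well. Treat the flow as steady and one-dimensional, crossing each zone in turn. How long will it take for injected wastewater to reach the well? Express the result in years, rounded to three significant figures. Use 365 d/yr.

Continuity: the same q passes through each zone, so ΔH = q·Σ(L_j/K_j) — the zones act as resistances in series.
Σ(L/K) = 171/0.166 + 374/47.6 = 1030 + 7.857 = 1038 d
K_eq = L_total / Σ(L/K) = 545 / 1038 = 0.5251 m/d
q = K_eq · i = 0.5251 × 9.0e-4 = 4.726e-4 m/d (same in every zone)
Zone A: v = q/n = 4.726e-4/0.42 = 0.001125 m/d → t_A = 171/0.001125 = 152000 d
Zone B: v = q/n = 4.726e-4/0.16 = 0.002953 m/d → t_B = 374/0.002953 = 126600 d
Total t = 152000 + 126600 = 278600 d
   = 278600 / 365 = 763 yr

763 years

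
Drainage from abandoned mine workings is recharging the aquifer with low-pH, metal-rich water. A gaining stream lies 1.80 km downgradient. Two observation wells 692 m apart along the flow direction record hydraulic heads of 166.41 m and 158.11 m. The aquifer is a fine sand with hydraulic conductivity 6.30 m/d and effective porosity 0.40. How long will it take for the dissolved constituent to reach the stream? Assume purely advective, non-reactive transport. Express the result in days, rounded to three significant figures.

Hydraulic gradient i = (166.41 − 158.11) / 692 = 8.30 / 692 = 0.01199
Specific discharge q = 6.30 × 0.01199 = 0.07556 m/d
v = Ki/n = 6.30·0.01199/0.40 = 0.1889 m/d
L = 1.80 km = 1800 m
t = L / v = 1800 / 0.1889 = 9528 d

9530 days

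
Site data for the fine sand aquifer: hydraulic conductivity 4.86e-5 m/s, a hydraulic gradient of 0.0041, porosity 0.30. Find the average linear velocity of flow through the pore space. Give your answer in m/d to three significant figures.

K = 4.86e-5 m/s × 86400 s/d = 4.199 m/d
Darcy flux q = K·i = 4.199 × 0.0041 = 0.01722 m/d
v_s = q/n_e = 0.01722/0.30 = 0.05739 m/d

0.0574 m/d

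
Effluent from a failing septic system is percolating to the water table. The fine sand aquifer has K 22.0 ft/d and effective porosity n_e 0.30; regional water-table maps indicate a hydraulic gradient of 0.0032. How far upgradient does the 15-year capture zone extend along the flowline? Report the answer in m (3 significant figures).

392 m

K = 22.0 ft/d × 0.3048 = 6.706 m/d
q = Ki = 6.706 × 0.0032 = 0.02146 m/d
v = Ki/n = 6.706·0.0032/0.30 = 0.07153 m/d
T = 15 yr × 365 = 5475 d
L = v × T = 0.07153 × 5475 = 391.6 m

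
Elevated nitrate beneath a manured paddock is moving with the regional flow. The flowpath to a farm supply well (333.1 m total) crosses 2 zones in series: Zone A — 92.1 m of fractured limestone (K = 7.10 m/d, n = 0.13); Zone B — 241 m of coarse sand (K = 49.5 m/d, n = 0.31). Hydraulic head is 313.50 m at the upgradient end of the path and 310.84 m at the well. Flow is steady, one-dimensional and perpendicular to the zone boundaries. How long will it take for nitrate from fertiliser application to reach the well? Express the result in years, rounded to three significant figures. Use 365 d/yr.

1.59 years

Total head drop ΔH = 313.50 − 310.84 = 2.66 m
Continuity: the same q passes through each zone, so ΔH = q·Σ(L_j/K_j) — the zones act as resistances in series.
Σ(L/K) = 92.1/7.10 + 241/49.5 = 12.97 + 4.869 = 17.84 d
q = ΔH / Σ(L/K) = 2.66 / 17.84 = 0.1491 m/d (same in every zone)
Zone A: v = q/n = 0.1491/0.13 = 1.147 m/d → t_A = 92.1/1.147 = 80.30 d
Zone B: v = q/n = 0.1491/0.31 = 0.4810 m/d → t_B = 241/0.4810 = 501.1 d
Total t = 80.30 + 501.1 = 581.4 d
   = 581.4 / 365 = 1.59 yr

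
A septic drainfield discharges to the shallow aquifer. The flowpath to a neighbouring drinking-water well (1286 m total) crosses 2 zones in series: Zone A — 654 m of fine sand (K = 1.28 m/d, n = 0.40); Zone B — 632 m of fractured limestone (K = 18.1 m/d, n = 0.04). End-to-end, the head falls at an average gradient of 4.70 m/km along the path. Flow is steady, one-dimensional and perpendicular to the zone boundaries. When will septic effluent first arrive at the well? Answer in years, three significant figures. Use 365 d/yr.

For zones in series the flux q is common to all zones; the equivalent conductivity is the harmonic (thickness-weighted) mean, K_eq = L_total / Σ(L_j/K_j).
Σ(L/K) = 654/1.28 + 632/18.1 = 510.9 + 34.92 = 545.9 d
K_eq = L_total / Σ(L/K) = 1286 / 545.9 = 2.356 m/d
q = K_eq · i = 2.356 × 0.0047 = 0.01107 m/d (same in every zone)
Zone A: v = q/n = 0.01107/0.40 = 0.02768 m/d → t_A = 654/0.02768 = 23630 d
Zone B: v = q/n = 0.01107/0.04 = 0.2768 m/d → t_B = 632/0.2768 = 2283 d
Total t = 23630 + 2283 = 25910 d
   = 25910 / 365 = 71.0 yr

71.0 years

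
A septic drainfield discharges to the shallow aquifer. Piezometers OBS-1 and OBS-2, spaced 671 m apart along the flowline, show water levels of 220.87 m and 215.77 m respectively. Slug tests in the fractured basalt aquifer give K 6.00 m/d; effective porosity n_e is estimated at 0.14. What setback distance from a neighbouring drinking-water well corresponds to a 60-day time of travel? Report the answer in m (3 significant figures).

19.5 m

Hydraulic gradient i = (220.87 − 215.77) / 671 = 5.10 / 671 = 0.007601
Specific discharge q = 6.00 × 0.007601 = 0.04560 m/d
Seepage velocity v = q / n = 0.04560 / 0.14 = 0.3257 m/d
L = v × T = 0.3257 × 60 = 19.54 m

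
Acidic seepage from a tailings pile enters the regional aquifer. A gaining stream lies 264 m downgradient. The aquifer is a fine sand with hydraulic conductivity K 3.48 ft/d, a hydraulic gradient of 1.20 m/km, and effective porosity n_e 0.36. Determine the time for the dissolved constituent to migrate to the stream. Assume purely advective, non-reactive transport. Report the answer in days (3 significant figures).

74700 days

K = 3.48 ft/d × 0.3048 = 1.061 m/d
Darcy flux q = K·i = 1.061 × 0.0012 = 0.001273 m/d
Seepage velocity v = q / n = 0.001273 / 0.36 = 0.003536 m/d
t = L / v = 264 / 0.003536 = 74670 d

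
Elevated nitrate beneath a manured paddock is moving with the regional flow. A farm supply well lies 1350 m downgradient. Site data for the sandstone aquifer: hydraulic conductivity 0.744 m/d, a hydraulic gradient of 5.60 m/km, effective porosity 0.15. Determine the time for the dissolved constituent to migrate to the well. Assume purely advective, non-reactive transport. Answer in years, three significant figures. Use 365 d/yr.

133 years

q = Ki = 0.744 × 0.0056 = 0.004166 m/d
Average linear velocity = 0.004166 / 0.15 = 0.02778 m/d
t = L / v = 1350 / 0.02778 = 48600 d
   = 48600 / 365 = 133 yr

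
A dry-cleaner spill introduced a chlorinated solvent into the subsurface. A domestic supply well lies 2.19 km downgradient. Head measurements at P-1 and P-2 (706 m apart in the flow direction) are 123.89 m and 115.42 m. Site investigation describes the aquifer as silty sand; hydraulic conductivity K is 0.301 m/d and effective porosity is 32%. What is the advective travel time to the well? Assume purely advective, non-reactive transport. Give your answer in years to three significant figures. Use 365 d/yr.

Hydraulic gradient i = (123.89 − 115.42) / 706 = 8.47 / 706 = 0.01200
Darcy flux q = K·i = 0.301 × 0.01200 = 0.003611 m/d
v = Ki/n = 0.301·0.01200/0.32 = 0.01128 m/d
L = 2.19 km = 2190 m
t = L / v = 2190 / 0.01128 = 194100 d
   = 194100 / 365 = 532 yr

532 years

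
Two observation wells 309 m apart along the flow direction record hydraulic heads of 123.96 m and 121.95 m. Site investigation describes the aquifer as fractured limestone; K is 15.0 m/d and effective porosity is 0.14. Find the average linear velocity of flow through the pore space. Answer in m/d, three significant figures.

Hydraulic gradient i = (123.96 − 121.95) / 309 = 2.01 / 309 = 0.006505
Specific discharge q = 15.0 × 0.006505 = 0.09757 m/d
v_s = q/n_e = 0.09757/0.14 = 0.6969 m/d

0.697 m/d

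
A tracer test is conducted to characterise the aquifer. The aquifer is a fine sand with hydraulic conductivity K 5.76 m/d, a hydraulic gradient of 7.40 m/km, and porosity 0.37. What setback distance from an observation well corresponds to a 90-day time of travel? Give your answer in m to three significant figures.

10.4 m

Darcy flux q = K·i = 5.76 × 0.0074 = 0.04262 m/d
v = Ki/n = 5.76·0.0074/0.37 = 0.1152 m/d
L = v × T = 0.1152 × 90 = 10.37 m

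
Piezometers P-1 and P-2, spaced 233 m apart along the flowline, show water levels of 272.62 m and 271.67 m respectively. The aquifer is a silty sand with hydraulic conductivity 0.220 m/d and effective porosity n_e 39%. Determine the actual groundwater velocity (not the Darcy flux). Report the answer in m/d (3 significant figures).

Hydraulic gradient i = (272.62 − 271.67) / 233 = 0.95 / 233 = 0.004077
q = Ki = 0.220 × 0.004077 = 8.970e-4 m/d
Average linear velocity = 8.970e-4 / 0.39 = 0.002300 m/d

0.00230 m/d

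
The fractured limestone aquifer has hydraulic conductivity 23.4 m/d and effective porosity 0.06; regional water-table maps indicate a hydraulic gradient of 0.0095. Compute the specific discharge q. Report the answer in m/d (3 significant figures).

Specific discharge q = 23.4 × 0.0095 = 0.2223 m/d

0.222 m/d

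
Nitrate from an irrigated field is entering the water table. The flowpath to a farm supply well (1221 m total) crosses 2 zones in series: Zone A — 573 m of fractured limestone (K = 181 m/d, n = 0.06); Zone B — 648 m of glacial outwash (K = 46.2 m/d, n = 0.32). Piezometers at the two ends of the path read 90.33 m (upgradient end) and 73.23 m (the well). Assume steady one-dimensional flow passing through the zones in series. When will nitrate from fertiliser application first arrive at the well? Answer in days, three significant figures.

243 days

Total head drop ΔH = 90.33 − 73.23 = 17.10 m
Continuity: the same q passes through each zone, so ΔH = q·Σ(L_j/K_j) — the zones act as resistances in series.
Σ(L/K) = 573/181 + 648/46.2 = 3.166 + 14.03 = 17.19 d
q = ΔH / Σ(L/K) = 17.10 / 17.19 = 0.9947 m/d (same in every zone)
Zone A: v = q/n = 0.9947/0.06 = 16.58 m/d → t_A = 573/16.58 = 34.56 d
Zone B: v = q/n = 0.9947/0.32 = 3.108 m/d → t_B = 648/3.108 = 208.5 d
Total t = 34.56 + 208.5 = 243.0 d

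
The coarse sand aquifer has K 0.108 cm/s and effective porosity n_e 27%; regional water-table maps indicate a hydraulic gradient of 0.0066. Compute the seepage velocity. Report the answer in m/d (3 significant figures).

K = 0.108 cm/s × 864 = 93.31 m/d
q = Ki = 93.31 × 0.0066 = 0.6159 m/d
v = Ki/n = 93.31·0.0066/0.27 = 2.281 m/d

2.28 m/d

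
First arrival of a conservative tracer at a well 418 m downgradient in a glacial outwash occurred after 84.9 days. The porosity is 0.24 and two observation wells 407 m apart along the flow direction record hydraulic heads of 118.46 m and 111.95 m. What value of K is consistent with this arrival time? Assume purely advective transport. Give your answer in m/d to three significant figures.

Hydraulic gradient i = (118.46 − 111.95) / 407 = 6.51 / 407 = 0.01600
v = L / t = 418 / 84.9 = 4.923 m/d
K = v · n / i = 4.923 × 0.24 / 0.01600 = 73.9 m/d

73.9 m/d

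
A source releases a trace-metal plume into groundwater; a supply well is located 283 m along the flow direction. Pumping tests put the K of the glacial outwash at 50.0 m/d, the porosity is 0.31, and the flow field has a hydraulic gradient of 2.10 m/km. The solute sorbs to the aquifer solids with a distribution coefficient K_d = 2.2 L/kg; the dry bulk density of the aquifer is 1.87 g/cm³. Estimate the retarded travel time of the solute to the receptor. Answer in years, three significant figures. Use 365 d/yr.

32.7 years

q = Ki = 50.0 × 0.0021 = 0.1050 m/d
Average linear velocity = 0.1050 / 0.31 = 0.3387 m/d
Retardation R = 1 + ρ_b·K_d/n = 1 + 1.87×2.2/0.31 = 14.27
Contaminant velocity v_c = v/R = 0.3387/14.27 = 0.02373 m/d
t = L/v_c = 283/0.02373 = 11920 d
   = 11920/365 = 32.7 yr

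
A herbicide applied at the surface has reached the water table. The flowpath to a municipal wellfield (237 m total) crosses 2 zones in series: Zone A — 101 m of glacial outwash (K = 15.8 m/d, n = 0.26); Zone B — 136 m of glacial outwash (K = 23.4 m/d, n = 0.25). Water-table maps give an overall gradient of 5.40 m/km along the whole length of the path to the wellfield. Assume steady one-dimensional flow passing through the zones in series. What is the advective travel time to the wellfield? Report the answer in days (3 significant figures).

575 days

Continuity: the same q passes through each zone, so ΔH = q·Σ(L_j/K_j) — the zones act as resistances in series.
Σ(L/K) = 101/15.8 + 136/23.4 = 6.392 + 5.812 = 12.20 d
K_eq = L_total / Σ(L/K) = 237 / 12.20 = 19.42 m/d
q = K_eq · i = 19.42 × 0.0054 = 0.1049 m/d (same in every zone)
Zone A: v = q/n = 0.1049/0.26 = 0.4033 m/d → t_A = 101/0.4033 = 250.4 d
Zone B: v = q/n = 0.1049/0.25 = 0.4195 m/d → t_B = 136/0.4195 = 324.2 d
Total t = 250.4 + 324.2 = 574.6 d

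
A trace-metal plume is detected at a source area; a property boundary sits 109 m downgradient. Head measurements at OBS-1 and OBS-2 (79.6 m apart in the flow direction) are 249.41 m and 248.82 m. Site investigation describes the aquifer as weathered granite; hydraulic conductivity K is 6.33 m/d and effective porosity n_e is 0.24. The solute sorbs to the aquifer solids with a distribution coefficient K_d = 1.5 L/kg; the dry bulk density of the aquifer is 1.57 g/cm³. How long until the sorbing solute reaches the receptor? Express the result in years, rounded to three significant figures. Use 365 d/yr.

Hydraulic gradient i = (249.41 − 248.82) / 79.6 = 0.59 / 79.6 = 0.007412
q = Ki = 6.33 × 0.007412 = 0.04692 m/d
v = Ki/n = 6.33·0.007412/0.24 = 0.1955 m/d
Retardation R = 1 + ρ_b·K_d/n = 1 + 1.57×1.5/0.24 = 10.81
Contaminant velocity v_c = v/R = 0.1955/10.81 = 0.01808 m/d
t = L/v_c = 109/0.01808 = 6029 d
   = 6029/365 = 16.5 yr

16.5 years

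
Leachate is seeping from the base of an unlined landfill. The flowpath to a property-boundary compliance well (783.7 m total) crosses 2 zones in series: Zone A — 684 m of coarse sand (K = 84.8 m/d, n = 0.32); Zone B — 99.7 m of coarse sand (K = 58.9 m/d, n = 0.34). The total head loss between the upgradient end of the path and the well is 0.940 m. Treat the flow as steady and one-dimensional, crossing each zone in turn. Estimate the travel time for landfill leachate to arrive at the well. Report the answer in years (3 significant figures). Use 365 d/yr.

7.19 years

Continuity: the same q passes through each zone, so ΔH = q·Σ(L_j/K_j) — the zones act as resistances in series.
Σ(L/K) = 684/84.8 + 99.7/58.9 = 8.066 + 1.693 = 9.759 d
q = ΔH / Σ(L/K) = 0.940 / 9.759 = 0.09632 m/d (same in every zone)
Zone A: v = q/n = 0.09632/0.32 = 0.3010 m/d → t_A = 684/0.3010 = 2272 d
Zone B: v = q/n = 0.09632/0.34 = 0.2833 m/d → t_B = 99.7/0.2833 = 351.9 d
Total t = 2272 + 351.9 = 2624 d
   = 2624 / 365 = 7.19 yr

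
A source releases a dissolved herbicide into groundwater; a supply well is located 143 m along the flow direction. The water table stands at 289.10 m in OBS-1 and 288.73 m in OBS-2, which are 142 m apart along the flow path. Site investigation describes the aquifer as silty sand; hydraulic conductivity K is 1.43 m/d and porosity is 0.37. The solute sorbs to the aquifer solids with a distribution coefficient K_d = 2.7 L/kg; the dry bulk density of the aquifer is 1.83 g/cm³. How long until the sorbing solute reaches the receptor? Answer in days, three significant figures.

Hydraulic gradient i = (289.10 − 288.73) / 142 = 0.37 / 142 = 0.002606
Darcy flux q = K·i = 1.43 × 0.002606 = 0.003726 m/d
v_s = q/n_e = 0.003726/0.37 = 0.01007 m/d
Retardation R = 1 + ρ_b·K_d/n = 1 + 1.83×2.7/0.37 = 14.35
Contaminant velocity v_c = v/R = 0.01007/14.35 = 7.016e-4 m/d
t = L/v_c = 143/7.016e-4 = 203800 d

204000 days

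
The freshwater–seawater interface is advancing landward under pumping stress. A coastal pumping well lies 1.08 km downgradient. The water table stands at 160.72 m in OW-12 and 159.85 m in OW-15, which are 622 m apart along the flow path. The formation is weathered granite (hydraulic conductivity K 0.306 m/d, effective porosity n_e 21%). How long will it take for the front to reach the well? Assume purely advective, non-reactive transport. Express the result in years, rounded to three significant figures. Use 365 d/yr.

1450 years

Hydraulic gradient i = (160.72 − 159.85) / 622 = 0.87 / 622 = 0.001399
q = Ki = 0.306 × 0.001399 = 4.280e-4 m/d
v = Ki/n = 0.306·0.001399/0.21 = 0.002038 m/d
L = 1.08 km = 1080 m
t = L / v = 1080 / 0.002038 = 529900 d
   = 529900 / 365 = 1450 yr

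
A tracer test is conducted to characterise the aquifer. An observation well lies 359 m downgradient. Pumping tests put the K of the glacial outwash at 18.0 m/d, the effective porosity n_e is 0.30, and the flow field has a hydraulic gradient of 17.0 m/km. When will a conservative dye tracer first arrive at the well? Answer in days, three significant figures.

352 days

Specific discharge q = 18.0 × 0.017 = 0.3060 m/d
v = Ki/n = 18.0·0.017/0.30 = 1.020 m/d
t = L / v = 359 / 1.020 = 352.0 d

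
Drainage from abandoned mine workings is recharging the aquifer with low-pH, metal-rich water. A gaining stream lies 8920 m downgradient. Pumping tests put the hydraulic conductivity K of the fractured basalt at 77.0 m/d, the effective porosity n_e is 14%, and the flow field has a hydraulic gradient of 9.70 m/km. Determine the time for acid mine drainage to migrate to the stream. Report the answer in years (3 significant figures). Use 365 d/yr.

4.58 years

q = Ki = 77.0 × 0.0097 = 0.7469 m/d
Seepage velocity v = q / n = 0.7469 / 0.14 = 5.335 m/d
t = L / v = 8920 / 5.335 = 1672 d
   = 1672 / 365 = 4.58 yr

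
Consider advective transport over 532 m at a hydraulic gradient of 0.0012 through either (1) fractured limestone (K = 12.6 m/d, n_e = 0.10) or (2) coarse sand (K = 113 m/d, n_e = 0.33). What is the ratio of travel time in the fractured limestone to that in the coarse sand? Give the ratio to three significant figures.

Unit 1 (fractured limestone): v = 12.6×0.0012/0.10 = 0.1512 m/d, t = 532/0.1512 = 3519 d
Unit 2 (coarse sand): v = 113×0.0012/0.33 = 0.4109 m/d, t = 532/0.4109 = 1295 d
t(fractured limestone) / t(coarse sand) = 3519/1295 = 2.72

2.72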